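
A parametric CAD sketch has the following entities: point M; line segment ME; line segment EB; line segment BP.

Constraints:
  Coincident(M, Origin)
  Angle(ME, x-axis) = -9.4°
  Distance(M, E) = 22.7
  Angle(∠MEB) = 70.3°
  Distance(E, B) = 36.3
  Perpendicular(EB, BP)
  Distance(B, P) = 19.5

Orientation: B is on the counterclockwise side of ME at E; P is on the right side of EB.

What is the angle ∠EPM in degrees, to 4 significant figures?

26.73°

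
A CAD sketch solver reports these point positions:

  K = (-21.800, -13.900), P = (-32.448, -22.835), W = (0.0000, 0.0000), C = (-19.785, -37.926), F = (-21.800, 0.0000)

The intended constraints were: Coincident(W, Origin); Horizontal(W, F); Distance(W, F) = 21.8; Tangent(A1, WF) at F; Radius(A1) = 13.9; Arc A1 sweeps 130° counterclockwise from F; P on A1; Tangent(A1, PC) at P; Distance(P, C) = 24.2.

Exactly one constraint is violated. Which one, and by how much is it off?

Distance(P, C) = 24.2 — off by 4.50.

W = (0.00, 0.00) ✓; W.y = 0.00, F.y = 0.00 ✓; |WF| = 21.80 ✓; ∠(KF, FW) = 90.00° ✓; |KF| = 13.90 ✓; bearing(K→P) − bearing(K→F) = 130.0° ✓; |KP| = 13.90 ✓; ∠(KP, PC) = 90.00° ✓; |PC| = 19.70 ✗.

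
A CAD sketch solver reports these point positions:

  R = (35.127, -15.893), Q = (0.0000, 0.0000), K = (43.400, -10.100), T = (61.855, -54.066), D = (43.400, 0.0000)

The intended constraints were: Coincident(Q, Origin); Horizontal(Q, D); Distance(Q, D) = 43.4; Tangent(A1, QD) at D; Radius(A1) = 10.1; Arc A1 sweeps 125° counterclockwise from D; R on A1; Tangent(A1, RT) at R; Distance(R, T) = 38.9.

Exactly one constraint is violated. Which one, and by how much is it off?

Distance(R, T) = 38.9 — off by 7.70.

Q = (0.00, 0.00) ✓; Q.y = 0.00, D.y = 0.00 ✓; |QD| = 43.40 ✓; ∠(KD, DQ) = 90.00° ✓; |KD| = 10.10 ✓; bearing(K→R) − bearing(K→D) = 125.0° ✓; |KR| = 10.10 ✓; ∠(KR, RT) = 90.00° ✓; |RT| = 46.60 ✗.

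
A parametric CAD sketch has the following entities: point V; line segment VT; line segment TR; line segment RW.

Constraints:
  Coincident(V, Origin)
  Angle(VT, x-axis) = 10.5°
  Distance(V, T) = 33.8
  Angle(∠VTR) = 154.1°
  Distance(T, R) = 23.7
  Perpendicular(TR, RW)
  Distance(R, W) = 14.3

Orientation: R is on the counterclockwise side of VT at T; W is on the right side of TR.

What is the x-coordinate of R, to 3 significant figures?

52.3

V is at the origin; VT runs at 10.5° with length 33.8, so T = 33.8·(cos 10.5°, sin 10.5°) = (33.2, 6.16). ∠VTR = 154.1°, so TR runs at 10.5° + (180° − 154.1°) = 36.4° from the x-axis; with |TR| = 23.7, R = T + 23.7·(cos 36.4°, sin 36.4°) = (52.3, 20.2). So R.x = 52.3.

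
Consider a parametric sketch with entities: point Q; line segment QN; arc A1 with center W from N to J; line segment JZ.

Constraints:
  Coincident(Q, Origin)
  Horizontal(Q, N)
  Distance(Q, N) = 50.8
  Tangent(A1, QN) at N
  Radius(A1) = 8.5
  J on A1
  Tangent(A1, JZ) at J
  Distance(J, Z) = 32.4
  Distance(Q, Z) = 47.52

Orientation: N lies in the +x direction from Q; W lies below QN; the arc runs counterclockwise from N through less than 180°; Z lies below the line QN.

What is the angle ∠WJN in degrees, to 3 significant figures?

55.4°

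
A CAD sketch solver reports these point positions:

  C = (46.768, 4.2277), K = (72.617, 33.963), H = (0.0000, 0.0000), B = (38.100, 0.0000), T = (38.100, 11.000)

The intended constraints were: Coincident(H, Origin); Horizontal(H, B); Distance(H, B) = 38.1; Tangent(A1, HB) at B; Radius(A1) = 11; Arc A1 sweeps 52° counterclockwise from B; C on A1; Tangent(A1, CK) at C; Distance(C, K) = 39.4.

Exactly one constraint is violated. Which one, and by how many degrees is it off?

Tangent(A1, CK) at C — off by 3.00°.

H = (0.00, 0.00) ✓; H.y = 0.00, B.y = 0.00 ✓; |HB| = 38.10 ✓; ∠(TB, BH) = 90.00° ✓; |TB| = 11.00 ✓; bearing(T→C) − bearing(T→B) = 52.00° ✓; |TC| = 11.00 ✓; ∠(TC, CK) = 93.00° ✗; |CK| = 39.40 ✓.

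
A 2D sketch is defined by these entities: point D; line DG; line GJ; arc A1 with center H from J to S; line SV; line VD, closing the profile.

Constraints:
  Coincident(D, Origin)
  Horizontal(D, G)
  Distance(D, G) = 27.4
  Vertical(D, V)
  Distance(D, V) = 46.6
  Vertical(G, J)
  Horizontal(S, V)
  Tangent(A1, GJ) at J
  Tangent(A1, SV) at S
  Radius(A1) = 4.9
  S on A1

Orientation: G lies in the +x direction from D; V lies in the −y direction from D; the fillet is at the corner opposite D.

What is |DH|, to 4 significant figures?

47.38

D is at the origin; D and G share the same y with |DG| = 27.4 and G on the +x side, so G = (27.40, 0.000). DV is vertical with |DV| = 46.6 and V on the −y side, so V = (0.000, -46.60). The virtual corner opposite D is at (27.40, -46.60). Tangency of A1 to GJ means the radius HJ is perpendicular to GJ and tangency of A1 to SV means the radius HS is perpendicular to SV, with radius 4.9, so the center H sits 4.9 in from both sides at H = (22.50, -41.70). Then |DH| = |H − D| = 47.38.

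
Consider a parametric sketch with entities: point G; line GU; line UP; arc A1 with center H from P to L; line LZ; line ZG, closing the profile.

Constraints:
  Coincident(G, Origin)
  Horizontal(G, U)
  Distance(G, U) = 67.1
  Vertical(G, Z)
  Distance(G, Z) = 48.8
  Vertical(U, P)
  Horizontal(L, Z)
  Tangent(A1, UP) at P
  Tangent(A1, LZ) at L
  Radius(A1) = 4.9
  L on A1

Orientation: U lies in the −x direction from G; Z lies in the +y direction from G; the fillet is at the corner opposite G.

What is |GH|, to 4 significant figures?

76.13

G is at the origin; G and U share the same y with |GU| = 67.1 and U on the −x side, so U = (-67.10, 0.000). G and Z share the same x with |GZ| = 48.8 and Z on the +y side, so Z = (0.000, 48.80). The virtual corner opposite G is at (-67.10, 48.80). The tangent condition forces HP to be normal to UP and the tangent condition forces HL to be normal to LZ, with radius 4.9, so the center H sits 4.9 in from both sides at H = (-62.20, 43.90). Then |GH| = |H − G| = 76.13.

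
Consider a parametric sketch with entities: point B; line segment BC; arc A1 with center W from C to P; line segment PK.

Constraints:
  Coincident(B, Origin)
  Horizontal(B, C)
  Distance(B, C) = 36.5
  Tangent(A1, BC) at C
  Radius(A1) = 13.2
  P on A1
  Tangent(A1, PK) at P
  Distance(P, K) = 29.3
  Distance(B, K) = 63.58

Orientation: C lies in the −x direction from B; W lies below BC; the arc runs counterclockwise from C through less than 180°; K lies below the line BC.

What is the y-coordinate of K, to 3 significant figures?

-43.9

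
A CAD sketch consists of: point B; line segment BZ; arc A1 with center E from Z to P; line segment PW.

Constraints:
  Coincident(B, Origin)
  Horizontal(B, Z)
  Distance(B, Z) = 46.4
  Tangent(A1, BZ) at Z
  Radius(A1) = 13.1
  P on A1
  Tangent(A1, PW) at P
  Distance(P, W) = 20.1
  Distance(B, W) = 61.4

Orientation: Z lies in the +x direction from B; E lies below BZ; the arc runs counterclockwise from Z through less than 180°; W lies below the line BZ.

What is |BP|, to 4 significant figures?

42.13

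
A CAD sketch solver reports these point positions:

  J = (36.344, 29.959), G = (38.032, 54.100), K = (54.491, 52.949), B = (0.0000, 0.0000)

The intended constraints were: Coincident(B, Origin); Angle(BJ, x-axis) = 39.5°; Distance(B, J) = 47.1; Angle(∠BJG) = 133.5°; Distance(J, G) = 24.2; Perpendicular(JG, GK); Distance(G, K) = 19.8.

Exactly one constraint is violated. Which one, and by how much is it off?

Distance(G, K) = 19.8 — off by 3.30.

B = (0.00, 0.00) ✓; BJ at 39.50° ✓; |BJ| = 47.10 ✓; ∠BJG = 133.5° ✓; |JG| = 24.20 ✓; ∠(JG, GK) = 90.00° ✓; |GK| = 16.50 ✗.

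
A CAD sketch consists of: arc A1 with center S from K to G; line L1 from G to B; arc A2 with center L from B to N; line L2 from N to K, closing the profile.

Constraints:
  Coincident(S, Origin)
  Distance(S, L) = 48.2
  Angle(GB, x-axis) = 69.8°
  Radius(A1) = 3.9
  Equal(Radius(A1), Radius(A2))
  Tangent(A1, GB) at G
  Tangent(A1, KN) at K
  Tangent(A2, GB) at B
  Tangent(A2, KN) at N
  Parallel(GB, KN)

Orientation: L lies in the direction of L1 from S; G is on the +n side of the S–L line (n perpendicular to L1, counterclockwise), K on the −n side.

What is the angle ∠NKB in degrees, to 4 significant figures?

9.192°

Tangency of A1 to both parallel lines with radius 3.9 puts G and K at S ± 3.9·n: G = (-3.660, 1.347), K = (3.660, -1.347). Equal radii place B and N the same way about L: B = L + 3.9·n = (12.98, 46.58), N = L − 3.9·n = (20.30, 43.89). Then cos ∠NKB = KN·KB / (|KN||KB|), giving 9.192°.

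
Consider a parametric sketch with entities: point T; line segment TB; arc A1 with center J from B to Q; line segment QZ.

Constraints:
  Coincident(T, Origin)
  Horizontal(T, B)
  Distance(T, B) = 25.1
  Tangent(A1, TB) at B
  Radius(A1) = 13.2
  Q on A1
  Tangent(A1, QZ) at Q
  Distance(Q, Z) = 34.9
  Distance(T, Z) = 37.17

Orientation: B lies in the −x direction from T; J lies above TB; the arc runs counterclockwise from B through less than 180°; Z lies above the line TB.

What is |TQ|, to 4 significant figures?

15.17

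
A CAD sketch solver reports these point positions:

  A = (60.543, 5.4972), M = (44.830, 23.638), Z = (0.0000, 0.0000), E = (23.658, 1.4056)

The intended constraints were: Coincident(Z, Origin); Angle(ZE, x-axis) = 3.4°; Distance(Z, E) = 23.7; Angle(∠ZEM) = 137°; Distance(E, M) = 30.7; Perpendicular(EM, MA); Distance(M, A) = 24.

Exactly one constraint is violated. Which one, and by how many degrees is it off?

Perpendicular(EM, MA) — off by 5.50°.

Z = (0.00, 0.00) ✓; ZE at 3.400° ✓; |ZE| = 23.70 ✓; ∠ZEM = 137.0° ✓; |EM| = 30.70 ✓; ∠(EM, MA) = 95.50° ✗; |MA| = 24.00 ✓.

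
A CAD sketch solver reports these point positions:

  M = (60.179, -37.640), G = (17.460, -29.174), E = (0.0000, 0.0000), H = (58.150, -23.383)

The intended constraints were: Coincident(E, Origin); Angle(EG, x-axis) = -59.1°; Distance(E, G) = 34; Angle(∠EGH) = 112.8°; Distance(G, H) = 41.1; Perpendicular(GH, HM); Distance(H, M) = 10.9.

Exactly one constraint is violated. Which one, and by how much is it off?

Distance(H, M) = 10.9 — off by 3.50.

E = (0.00, 0.00) ✓; EG at -59.10° ✓; |EG| = 34.00 ✓; ∠EGH = 112.8° ✓; |GH| = 41.10 ✓; ∠(GH, HM) = 90.00° ✓; |HM| = 14.40 ✗.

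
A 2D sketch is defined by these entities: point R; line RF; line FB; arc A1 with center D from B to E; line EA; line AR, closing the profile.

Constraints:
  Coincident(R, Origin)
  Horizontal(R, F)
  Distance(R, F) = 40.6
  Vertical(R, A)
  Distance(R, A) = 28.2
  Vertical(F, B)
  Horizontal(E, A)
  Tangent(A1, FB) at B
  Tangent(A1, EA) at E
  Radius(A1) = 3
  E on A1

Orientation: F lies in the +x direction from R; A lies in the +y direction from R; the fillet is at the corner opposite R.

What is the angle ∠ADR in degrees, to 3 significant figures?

38.4°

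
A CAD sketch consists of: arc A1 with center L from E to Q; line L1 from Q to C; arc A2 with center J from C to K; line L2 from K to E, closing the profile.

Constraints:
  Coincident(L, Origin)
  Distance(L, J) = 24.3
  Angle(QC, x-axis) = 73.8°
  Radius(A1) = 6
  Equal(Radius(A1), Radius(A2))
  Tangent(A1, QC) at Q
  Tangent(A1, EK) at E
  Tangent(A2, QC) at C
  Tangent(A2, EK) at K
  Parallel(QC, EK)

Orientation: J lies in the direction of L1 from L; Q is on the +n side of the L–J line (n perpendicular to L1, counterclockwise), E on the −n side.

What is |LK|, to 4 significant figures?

25.03

Tangency of A1 to both parallel lines with radius 6.0 puts Q and E at L ± 6.0·n: Q = (-5.762, 1.674), E = (5.762, -1.674). Equal radii place C and K the same way about J: C = J + 6.0·n = (1.018, 25.01), K = J − 6.0·n = (12.54, 21.66). Then |LK| = |K − L| = 25.03.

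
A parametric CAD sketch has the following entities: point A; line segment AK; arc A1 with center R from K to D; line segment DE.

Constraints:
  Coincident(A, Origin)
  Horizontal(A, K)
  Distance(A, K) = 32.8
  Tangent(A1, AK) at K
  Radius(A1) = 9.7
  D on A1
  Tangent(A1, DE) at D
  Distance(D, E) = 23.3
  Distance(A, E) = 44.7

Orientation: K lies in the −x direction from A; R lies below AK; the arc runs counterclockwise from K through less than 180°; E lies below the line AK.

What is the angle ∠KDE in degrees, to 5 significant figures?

118.64°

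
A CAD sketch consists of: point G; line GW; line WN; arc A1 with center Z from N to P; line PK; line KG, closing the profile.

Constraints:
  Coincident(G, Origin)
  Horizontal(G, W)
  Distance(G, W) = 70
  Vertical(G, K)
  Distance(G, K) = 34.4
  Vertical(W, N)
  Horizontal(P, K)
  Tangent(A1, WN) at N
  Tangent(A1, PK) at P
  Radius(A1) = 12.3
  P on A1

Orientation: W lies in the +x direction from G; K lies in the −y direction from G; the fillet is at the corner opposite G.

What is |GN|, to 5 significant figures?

73.406

The virtual corner opposite G is at (70.000, -34.400). The tangent condition forces ZN to be normal to WN and tangency of A1 to PK means the radius ZP is perpendicular to PK, with radius 12.3, so the center Z sits 12.3 in from both sides at Z = (57.700, -22.100). That places the tangent points at N = (70.000, -22.100) on WN and P = (57.700, -34.400) on PK. Then |GN| = |N − G| = 73.406.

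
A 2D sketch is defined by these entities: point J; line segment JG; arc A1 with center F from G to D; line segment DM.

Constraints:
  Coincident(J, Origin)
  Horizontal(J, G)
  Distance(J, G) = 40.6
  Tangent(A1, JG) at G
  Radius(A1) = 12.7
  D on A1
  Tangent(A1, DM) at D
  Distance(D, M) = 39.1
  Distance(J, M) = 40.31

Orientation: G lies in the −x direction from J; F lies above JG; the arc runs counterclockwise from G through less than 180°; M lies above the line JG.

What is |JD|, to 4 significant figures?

30.40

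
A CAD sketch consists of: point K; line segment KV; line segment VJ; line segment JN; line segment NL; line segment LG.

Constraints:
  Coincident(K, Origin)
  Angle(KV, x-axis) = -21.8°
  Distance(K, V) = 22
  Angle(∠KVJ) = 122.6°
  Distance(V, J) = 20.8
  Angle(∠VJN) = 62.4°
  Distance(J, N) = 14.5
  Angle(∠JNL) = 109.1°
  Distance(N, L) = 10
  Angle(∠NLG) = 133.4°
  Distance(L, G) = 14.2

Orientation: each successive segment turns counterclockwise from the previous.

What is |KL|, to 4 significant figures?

17.57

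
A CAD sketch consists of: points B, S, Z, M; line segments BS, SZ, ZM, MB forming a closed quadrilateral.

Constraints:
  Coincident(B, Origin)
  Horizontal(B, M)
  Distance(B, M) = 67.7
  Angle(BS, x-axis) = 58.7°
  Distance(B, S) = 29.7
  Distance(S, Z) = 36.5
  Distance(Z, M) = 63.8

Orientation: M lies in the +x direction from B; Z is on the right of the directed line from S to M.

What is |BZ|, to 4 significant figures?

10.54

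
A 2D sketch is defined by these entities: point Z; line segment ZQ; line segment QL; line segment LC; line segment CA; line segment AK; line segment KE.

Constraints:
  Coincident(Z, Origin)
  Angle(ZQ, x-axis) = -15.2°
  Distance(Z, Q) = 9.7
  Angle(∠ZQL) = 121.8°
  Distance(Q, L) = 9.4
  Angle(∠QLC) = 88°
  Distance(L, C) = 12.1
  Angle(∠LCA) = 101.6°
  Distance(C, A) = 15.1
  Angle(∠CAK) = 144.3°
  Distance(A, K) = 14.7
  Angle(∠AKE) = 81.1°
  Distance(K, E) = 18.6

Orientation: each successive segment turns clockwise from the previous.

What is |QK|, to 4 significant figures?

20.77

Z is at the origin; ZQ runs at -15.2° with length 9.7, so Q = (9.361, -2.543). ∠ZQL = 121.8° gives QL at -73.40° from the x-axis; with |QL| = 9.4, L = (12.05, -11.55). ∠QLC = 88.0° gives LC at -165.4° from the x-axis; with |LC| = 12.1, C = (0.3368, -14.60). ∠LCA = 101.6° gives CA at 116.2° from the x-axis; with |CA| = 15.1, A = (-6.330, -1.053). ∠CAK = 144.3° gives AK at 80.50° from the x-axis; with |AK| = 14.7, K = (-3.904, 13.45). Then |QK| = |K − Q| = 20.77.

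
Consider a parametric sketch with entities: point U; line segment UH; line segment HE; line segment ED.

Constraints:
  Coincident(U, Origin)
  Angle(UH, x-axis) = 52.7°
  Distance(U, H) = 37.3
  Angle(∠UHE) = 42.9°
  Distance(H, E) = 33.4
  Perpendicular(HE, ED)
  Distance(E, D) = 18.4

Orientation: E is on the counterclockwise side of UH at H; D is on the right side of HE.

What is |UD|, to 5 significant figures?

44.210

∠UHE = 42.9°, so HE runs at 52.7° + (180° − 42.9°) = 189.80° from the x-axis; with |HE| = 33.4, E = H + 33.4·(cos 189.80°, sin 189.80°) = (-10.309, 23.986). HE is perpendicular to ED; with |ED| = 18.4 on the right of HE, D = E + 18.4·(-0.17021, 0.98541) = (-13.441, 42.118). Then |UD| = |D − U| = 44.210.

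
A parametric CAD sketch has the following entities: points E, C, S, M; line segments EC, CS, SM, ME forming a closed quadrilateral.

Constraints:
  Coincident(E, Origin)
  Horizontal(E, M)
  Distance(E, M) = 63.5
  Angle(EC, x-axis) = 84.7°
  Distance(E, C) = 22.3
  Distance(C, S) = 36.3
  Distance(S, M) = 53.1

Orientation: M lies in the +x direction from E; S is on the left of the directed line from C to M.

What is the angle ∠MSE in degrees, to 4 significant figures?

73.21°

E is at the origin; EM is horizontal with |EM| = 63.5 and M in +x, so M = (63.5, 0). EC runs at 84.7° with |EC| = 22.3, so C = (2.060, 22.20). S is determined by |CS| = 36.3 and |SM| = 53.1 together: it lies at the intersection of circle(C, 36.3) and circle(M, 53.1). With |CM| = 65.33, the foot of the radical line on CM is 21.17 from C and the perpendicular offset is √(36.3² − 21.17²) = 29.49. Taking the left-of-CM solution: S = (31.99, 42.74).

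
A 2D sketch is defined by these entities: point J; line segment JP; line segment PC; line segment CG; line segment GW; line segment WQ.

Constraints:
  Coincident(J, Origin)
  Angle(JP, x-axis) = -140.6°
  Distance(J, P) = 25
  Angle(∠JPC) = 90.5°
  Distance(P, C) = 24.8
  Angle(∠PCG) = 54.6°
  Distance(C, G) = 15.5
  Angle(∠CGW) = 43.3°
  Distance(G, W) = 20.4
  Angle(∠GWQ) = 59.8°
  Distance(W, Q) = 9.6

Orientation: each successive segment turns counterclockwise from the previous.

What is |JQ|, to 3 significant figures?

36.4

J is at the origin; JP runs at -140.6° with length 25.0, so P = (-19.3, -15.9). ∠JPC = 90.5° gives PC at -51.1° from the x-axis; with |PC| = 24.8, C = (-3.74, -35.2). ∠PCG = 54.6° gives CG at 74.3° from the x-axis; with |CG| = 15.5, G = (0.449, -20.2). ∠CGW = 43.3° gives GW at -149° from the x-axis; with |GW| = 20.4, W = (-17.0, -30.8). ∠GWQ = 59.8° gives WQ at -28.8° from the x-axis; with |WQ| = 9.6, Q = (-8.62, -35.4). Then |JQ| = |Q − J| = 36.4.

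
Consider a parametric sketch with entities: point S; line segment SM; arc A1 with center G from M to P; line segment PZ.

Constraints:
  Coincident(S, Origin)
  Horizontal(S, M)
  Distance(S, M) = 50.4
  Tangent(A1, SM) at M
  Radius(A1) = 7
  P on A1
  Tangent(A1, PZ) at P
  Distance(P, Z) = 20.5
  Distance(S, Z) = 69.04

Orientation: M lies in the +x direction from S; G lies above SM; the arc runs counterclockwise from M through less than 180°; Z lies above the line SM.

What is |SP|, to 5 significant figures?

56.945

S is at the origin; SM is horizontal with |SM| = 50.4 and M on the +x side, so M = (50.400, 0.0000). Tangency of A1 to SM means the radius GM is perpendicular to SM, so G = M + (0, 7) = (50.400, 7.0000). Since GP ⟂ PZ (tangency), |GZ| = √(7.0² + 20.5²) = 21.662 regardless of where P sits on A1. So Z lies on both circle(S, 69.04) and circle(G, 21.662); the above-SM intersection is Z = (65.141, 22.873). P is the foot of the tangent from Z: P = (56.793, 4.1496).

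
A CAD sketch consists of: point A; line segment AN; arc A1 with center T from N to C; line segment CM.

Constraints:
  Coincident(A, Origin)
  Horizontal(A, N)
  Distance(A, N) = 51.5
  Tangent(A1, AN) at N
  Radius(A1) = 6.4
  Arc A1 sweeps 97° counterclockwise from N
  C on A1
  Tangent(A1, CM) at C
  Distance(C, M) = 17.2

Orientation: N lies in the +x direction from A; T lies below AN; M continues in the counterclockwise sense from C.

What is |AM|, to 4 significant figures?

53.10

A is at the origin; AN is horizontal with |AN| = 51.5 and N on the +x side, so N = (51.50, 0.000). The tangent condition forces TN to be normal to AN, so T = N + (0, -6.4) = (51.50, -6.400). On A1, N sits at bearing 90° from T; a 97° counterclockwise sweep puts C at bearing 187°, so C = T + 6.4·(cos 187°, sin 187°) = (45.15, -7.180). Tangency of A1 to CM means the radius TC is perpendicular to CM, so CM runs along (−sin 187°, cos 187°); with |CM| = 17.2, M = (47.24, -24.25). Then |AM| = |M − A| = 53.10.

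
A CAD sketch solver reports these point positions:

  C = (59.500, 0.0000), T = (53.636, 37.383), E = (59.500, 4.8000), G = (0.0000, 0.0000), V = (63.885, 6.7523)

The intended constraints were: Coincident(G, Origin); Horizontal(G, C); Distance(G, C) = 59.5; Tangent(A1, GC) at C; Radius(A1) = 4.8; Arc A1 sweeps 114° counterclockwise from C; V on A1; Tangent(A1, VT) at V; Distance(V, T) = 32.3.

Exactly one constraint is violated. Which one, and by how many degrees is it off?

Tangent(A1, VT) at V — off by 5.50°.

G = (0.00, 0.00) ✓; G.y = 0.00, C.y = 0.00 ✓; |GC| = 59.50 ✓; ∠(EC, CG) = 90.00° ✓; |EC| = 4.800 ✓; bearing(E→V) − bearing(E→C) = 114.0° ✓; |EV| = 4.800 ✓; ∠(EV, VT) = 95.50° ✗; |VT| = 32.30 ✓.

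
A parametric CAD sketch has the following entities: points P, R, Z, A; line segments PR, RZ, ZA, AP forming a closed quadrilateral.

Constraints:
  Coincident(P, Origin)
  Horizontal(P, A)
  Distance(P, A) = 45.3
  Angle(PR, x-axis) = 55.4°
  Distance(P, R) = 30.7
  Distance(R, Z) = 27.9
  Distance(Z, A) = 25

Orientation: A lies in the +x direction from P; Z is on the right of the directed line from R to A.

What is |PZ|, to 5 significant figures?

20.571

Checks: |RZ| = 27.90 ✓; |ZA| = 25.00 ✓.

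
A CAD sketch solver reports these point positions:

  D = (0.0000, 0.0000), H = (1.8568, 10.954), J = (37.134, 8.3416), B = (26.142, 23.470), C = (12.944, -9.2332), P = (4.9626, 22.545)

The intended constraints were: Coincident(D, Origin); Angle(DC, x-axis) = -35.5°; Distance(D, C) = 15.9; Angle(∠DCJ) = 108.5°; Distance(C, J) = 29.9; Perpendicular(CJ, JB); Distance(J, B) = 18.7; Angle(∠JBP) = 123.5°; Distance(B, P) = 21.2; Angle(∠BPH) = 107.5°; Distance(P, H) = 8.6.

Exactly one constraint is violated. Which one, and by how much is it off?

Distance(P, H) = 8.6 — off by 3.40.

D = (0.00, 0.00) ✓; DC at -35.50° ✓; |DC| = 15.90 ✓; ∠DCJ = 108.5° ✓; |CJ| = 29.90 ✓; ∠(CJ, JB) = 90.00° ✓; |JB| = 18.70 ✓; ∠JBP = 123.5° ✓; |BP| = 21.20 ✓; ∠BPH = 107.5° ✓; |PH| = 12.00 ✗.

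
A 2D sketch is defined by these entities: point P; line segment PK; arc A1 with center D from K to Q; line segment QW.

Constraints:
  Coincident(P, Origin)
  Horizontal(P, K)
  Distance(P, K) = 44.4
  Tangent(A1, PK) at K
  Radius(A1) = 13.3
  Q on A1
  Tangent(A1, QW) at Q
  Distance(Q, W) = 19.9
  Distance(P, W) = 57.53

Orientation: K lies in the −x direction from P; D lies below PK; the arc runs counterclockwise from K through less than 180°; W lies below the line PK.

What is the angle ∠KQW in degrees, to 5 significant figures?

117.48°

Checks: |DQ| = 13.30 ✓; ∠(DQ, QW) = 90.00° ✓; |QW| = 19.90 ✓; |PW| = 57.53 ✓.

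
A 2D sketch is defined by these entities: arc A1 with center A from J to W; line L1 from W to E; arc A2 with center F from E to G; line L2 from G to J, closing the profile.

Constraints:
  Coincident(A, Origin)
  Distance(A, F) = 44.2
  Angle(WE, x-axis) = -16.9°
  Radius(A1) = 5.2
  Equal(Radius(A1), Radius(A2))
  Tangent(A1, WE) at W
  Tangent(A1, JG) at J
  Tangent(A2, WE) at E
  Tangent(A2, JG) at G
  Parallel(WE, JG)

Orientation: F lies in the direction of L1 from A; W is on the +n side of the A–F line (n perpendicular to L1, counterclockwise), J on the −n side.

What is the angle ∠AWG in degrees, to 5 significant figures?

76.759°

Tangency of A1 to both parallel lines with radius 5.2 puts W and J at A ± 5.2·n: W = (1.5117, 4.9754), J = (-1.5117, -4.9754). Equal radii place E and G the same way about F: E = F + 5.2·n = (43.803, -7.8736), G = F − 5.2·n = (40.780, -17.824). Then cos ∠AWG = WA·WG / (|WA||WG|), giving 76.759°.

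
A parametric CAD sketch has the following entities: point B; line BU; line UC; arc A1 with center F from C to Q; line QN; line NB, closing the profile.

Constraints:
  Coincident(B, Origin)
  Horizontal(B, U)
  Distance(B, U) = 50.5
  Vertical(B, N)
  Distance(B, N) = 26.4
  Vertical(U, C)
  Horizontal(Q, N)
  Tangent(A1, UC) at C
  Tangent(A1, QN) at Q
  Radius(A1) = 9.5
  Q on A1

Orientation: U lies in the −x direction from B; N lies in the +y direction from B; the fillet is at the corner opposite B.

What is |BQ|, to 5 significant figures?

48.764

B is at the origin; BU is horizontal with |BU| = 50.5 and U on the −x side, so U = (-50.500, 0.0000). BN is vertical with |BN| = 26.4 and N on the +y side, so N = (0.0000, 26.400). The virtual corner opposite B is at (-50.500, 26.400). The tangent condition forces FC to be normal to UC and the tangent condition forces FQ to be normal to QN, with radius 9.5, so the center F sits 9.5 in from both sides at F = (-41.000, 16.900). That places the tangent points at C = (-50.500, 16.900) on UC and Q = (-41.000, 26.400) on QN. Then |BQ| = |Q − B| = 48.764.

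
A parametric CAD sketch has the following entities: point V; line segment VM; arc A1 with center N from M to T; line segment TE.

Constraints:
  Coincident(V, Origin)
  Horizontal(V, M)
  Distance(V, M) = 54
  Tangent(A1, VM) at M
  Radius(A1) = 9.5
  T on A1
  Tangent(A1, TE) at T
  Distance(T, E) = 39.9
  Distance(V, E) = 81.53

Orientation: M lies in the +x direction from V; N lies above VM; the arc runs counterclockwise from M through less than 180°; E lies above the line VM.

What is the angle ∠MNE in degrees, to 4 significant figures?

164.2°

V is at the origin; VM is horizontal with |VM| = 54.0 and M on the +x side, so M = (54.00, 0.000). The tangent condition forces NM to be normal to VM, so N = M + (0, 9.5) = (54.00, 9.500). Since NT ⟂ TE (tangency), |NE| = √(9.5² + 39.9²) = 41.02 regardless of where T sits on A1. So E lies on both circle(V, 81.53) and circle(N, 41.02); the above-VM intersection is E = (65.19, 48.96). T is the foot of the tangent from E: T = (63.49, 9.095).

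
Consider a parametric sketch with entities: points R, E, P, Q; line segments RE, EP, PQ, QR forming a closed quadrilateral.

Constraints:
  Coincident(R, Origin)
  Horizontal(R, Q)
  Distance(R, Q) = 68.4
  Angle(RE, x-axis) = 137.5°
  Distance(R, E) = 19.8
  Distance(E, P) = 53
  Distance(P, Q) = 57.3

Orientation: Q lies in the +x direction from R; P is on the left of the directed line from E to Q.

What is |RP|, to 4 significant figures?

51.77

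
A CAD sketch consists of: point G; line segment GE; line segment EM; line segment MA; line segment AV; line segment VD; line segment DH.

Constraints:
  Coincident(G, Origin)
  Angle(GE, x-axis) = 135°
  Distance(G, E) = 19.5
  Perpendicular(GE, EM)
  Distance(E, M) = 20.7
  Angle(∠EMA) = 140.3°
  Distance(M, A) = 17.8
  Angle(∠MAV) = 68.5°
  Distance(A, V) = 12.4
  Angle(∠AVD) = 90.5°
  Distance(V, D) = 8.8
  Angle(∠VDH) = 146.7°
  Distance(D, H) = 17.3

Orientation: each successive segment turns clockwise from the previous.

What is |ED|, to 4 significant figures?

21.52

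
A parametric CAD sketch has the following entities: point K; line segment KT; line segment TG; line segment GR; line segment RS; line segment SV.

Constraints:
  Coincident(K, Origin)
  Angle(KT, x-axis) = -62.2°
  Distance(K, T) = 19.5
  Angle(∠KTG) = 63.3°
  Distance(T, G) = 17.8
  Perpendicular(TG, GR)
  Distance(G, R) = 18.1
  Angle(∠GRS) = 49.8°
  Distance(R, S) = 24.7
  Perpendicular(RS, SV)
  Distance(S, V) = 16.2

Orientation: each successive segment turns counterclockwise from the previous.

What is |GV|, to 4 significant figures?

13.23

K is at the origin; KT runs at -62.2° with length 19.5, so T = (9.095, -17.25). ∠KTG = 63.3° gives TG at 54.50° from the x-axis; with |TG| = 17.8, G = (19.43, -2.758). TG ⟂ GR, so GR runs at 144.5°; with |GR| = 18.1, R = (4.696, 7.753). ∠GRS = 49.8° gives RS at -85.30° from the x-axis; with |RS| = 24.7, S = (6.719, -16.86). The perpendicularity gives SV at right angles to RS, so SV runs at 4.700°; with |SV| = 16.2, V = (22.86, -15.54). Then |GV| = |V − G| = 13.23.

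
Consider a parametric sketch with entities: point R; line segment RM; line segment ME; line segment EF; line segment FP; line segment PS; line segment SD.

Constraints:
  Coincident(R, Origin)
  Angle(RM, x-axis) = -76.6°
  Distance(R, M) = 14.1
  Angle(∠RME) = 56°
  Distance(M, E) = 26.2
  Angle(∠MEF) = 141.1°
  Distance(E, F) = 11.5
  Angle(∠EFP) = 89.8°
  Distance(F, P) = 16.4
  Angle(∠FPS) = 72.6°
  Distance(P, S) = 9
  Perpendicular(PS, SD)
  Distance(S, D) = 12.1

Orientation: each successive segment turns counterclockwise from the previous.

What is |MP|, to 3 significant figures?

31.8

R is at the origin; RM runs at -76.6° with length 14.1, so M = (3.27, -13.7). ∠RME = 56.0° gives ME at 47.4° from the x-axis; with |ME| = 26.2, E = (21.0, 5.57). ∠MEF = 141.1° gives EF at 86.3° from the x-axis; with |EF| = 11.5, F = (21.7, 17.0). ∠EFP = 89.8° gives FP at 176° from the x-axis; with |FP| = 16.4, P = (5.37, 18.0). Then |MP| = |P − M| = 31.8.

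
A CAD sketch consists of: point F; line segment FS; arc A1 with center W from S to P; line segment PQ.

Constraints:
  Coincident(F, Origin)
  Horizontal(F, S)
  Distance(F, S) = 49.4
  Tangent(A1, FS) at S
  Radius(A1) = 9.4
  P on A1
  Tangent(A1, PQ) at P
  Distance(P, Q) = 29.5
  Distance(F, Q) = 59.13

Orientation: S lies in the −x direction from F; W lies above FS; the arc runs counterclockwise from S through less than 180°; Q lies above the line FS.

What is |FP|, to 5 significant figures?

41.439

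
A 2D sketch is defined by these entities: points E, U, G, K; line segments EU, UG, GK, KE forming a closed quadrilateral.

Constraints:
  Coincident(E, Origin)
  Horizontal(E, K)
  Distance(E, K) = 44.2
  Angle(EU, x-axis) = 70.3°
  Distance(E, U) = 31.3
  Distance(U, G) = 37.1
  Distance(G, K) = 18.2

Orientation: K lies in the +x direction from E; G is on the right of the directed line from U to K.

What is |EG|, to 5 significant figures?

26.764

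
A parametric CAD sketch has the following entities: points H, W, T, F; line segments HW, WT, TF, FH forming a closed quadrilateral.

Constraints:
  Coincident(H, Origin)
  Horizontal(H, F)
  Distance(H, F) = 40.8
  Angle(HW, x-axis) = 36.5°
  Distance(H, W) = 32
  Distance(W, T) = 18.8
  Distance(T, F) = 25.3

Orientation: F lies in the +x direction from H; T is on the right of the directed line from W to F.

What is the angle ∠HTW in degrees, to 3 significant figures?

134°

Checks: |WT| = 18.80 ✓; |TF| = 25.30 ✓.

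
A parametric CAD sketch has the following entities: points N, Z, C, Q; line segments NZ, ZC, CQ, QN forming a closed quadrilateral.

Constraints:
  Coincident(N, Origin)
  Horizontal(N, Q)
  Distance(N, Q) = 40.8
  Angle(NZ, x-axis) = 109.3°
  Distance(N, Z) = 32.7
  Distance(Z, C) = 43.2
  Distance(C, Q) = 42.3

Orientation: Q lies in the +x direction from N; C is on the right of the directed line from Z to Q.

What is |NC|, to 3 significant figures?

11.0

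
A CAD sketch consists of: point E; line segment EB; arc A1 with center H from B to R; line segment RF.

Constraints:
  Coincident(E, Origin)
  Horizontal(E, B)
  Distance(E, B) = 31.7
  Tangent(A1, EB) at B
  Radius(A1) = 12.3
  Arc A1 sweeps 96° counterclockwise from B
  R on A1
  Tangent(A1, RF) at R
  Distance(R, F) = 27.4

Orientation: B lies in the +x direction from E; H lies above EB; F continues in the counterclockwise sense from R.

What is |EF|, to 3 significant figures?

57.9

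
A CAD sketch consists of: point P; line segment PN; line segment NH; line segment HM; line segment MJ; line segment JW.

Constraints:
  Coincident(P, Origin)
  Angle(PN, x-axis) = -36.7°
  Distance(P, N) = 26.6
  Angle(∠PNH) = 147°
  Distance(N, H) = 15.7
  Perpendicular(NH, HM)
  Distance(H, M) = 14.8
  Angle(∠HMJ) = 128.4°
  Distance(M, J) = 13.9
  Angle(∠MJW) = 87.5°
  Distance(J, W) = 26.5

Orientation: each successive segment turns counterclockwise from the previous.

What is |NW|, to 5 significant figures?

10.911

∠HMJ = 128.4° gives MJ at 137.90° from the x-axis; with |MJ| = 13.9, J = (27.636, 7.1781). ∠MJW = 87.5° gives JW at -129.60° from the x-axis; with |JW| = 26.5, W = (10.744, -13.241). Then |NW| = |W − N| = 10.911.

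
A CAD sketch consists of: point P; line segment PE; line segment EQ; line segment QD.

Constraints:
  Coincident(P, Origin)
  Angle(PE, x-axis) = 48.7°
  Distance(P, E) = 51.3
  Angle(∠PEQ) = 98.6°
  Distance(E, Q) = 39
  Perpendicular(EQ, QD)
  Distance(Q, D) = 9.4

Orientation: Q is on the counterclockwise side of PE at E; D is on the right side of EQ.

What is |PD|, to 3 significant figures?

76.1

∠PEQ = 98.6°, so EQ runs at 48.7° + (180° − 98.6°) = 130° from the x-axis; with |EQ| = 39.0, Q = E + 39.0·(cos 130°, sin 130°) = (8.74, 68.4). EQ is perpendicular to QD; with |QD| = 9.4 on the right of EQ, D = Q + 9.4·(0.765, 0.644) = (15.9, 74.4). Then |PD| = |D − P| = 76.1.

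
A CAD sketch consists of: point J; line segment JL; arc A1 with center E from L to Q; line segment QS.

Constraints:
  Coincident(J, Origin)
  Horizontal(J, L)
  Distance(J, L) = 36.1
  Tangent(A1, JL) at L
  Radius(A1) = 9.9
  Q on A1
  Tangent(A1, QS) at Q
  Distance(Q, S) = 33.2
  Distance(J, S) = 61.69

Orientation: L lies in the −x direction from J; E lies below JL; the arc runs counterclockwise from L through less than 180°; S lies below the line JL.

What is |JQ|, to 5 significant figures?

47.187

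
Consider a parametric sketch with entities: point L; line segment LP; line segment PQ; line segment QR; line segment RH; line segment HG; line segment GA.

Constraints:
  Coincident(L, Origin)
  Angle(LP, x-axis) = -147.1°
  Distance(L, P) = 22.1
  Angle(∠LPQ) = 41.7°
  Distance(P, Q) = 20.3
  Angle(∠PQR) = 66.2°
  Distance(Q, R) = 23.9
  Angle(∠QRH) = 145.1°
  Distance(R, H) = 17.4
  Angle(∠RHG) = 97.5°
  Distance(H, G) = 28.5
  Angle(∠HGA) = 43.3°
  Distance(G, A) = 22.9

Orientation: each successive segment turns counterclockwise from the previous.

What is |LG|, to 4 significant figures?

39.04

L is at the origin; LP runs at -147.1° with length 22.1, so P = (-18.56, -12.00). ∠LPQ = 41.7° gives PQ at -8.800° from the x-axis; with |PQ| = 20.3, Q = (1.505, -15.11). ∠PQR = 66.2° gives QR at 105.0° from the x-axis; with |QR| = 23.9, R = (-4.680, 7.976). ∠QRH = 145.1° gives RH at 139.9° from the x-axis; with |RH| = 17.4, H = (-17.99, 19.18). ∠RHG = 97.5° gives HG at -137.6° from the x-axis; with |HG| = 28.5, G = (-39.04, -0.03401). Then |LG| = |G − L| = 39.04.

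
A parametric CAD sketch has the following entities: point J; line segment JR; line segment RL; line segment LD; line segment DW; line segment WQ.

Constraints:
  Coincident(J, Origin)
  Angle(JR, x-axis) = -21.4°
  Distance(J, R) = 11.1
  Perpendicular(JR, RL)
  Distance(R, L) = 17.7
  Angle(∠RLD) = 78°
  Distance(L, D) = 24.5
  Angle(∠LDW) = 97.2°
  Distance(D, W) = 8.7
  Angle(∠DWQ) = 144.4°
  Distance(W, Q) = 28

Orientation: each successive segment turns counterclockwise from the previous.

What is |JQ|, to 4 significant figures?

18.40

∠LDW = 97.2° gives DW at -106.6° from the x-axis; with |DW| = 8.7, W = (-9.863, 8.094). ∠DWQ = 144.4° gives WQ at -71.00° from the x-axis; with |WQ| = 28.0, Q = (-0.7476, -18.38). Then |JQ| = |Q − J| = 18.40.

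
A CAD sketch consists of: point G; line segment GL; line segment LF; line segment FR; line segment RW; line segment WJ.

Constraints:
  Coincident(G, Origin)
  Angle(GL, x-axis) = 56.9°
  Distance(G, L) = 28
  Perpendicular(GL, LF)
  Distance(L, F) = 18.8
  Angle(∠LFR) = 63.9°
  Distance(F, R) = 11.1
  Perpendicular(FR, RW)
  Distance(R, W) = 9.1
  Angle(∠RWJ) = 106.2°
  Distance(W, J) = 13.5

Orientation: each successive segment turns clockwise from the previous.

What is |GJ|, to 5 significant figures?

36.243

FR ⟂ RW, so RW runs at 120.80°; with |RW| = 9.1, W = (16.846, 15.322). ∠RWJ = 106.2° gives WJ at 47.000° from the x-axis; with |WJ| = 13.5, J = (26.053, 25.196). Then |GJ| = |J − G| = 36.243.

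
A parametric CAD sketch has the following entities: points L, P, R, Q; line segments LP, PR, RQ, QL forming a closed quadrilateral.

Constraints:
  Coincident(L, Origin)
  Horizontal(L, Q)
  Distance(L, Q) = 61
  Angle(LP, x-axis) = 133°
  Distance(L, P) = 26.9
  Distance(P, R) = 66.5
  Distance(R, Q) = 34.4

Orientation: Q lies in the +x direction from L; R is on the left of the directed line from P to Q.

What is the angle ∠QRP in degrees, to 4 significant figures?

103.6°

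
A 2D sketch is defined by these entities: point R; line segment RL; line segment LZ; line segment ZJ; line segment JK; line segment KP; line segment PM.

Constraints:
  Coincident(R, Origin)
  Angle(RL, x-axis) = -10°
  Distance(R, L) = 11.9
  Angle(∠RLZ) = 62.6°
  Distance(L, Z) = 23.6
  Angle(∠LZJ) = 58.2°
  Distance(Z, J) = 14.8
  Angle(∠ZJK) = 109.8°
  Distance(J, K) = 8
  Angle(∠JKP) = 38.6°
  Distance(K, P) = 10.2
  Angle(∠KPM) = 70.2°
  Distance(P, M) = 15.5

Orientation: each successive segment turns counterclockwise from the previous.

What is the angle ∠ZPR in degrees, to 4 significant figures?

155.6°

∠ZJK = 109.8° gives JK at -60.60° from the x-axis; with |JK| = 8.0, K = (-1.082, 2.280). ∠JKP = 38.6° gives KP at 80.80° from the x-axis; with |KP| = 10.2, P = (0.5492, 12.35). Then cos ∠ZPR = PZ·PR / (|PZ||PR|), giving 155.6°.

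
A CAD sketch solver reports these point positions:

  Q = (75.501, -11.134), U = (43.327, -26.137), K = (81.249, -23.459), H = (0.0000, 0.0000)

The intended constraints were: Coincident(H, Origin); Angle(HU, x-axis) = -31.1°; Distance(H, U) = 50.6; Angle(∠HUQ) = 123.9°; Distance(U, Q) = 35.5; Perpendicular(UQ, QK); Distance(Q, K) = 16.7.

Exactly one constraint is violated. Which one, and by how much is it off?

Distance(Q, K) = 16.7 — off by 3.10.

H = (0.00, 0.00) ✓; HU at -31.10° ✓; |HU| = 50.60 ✓; ∠HUQ = 123.9° ✓; |UQ| = 35.50 ✓; ∠(UQ, QK) = 90.00° ✓; |QK| = 13.60 ✗.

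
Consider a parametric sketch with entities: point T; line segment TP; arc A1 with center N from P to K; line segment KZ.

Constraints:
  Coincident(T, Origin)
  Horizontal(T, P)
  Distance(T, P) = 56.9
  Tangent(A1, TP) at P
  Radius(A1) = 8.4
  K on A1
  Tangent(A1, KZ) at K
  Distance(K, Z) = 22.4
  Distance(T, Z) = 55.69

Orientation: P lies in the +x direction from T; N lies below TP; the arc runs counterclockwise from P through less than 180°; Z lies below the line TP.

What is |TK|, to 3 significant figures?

49.1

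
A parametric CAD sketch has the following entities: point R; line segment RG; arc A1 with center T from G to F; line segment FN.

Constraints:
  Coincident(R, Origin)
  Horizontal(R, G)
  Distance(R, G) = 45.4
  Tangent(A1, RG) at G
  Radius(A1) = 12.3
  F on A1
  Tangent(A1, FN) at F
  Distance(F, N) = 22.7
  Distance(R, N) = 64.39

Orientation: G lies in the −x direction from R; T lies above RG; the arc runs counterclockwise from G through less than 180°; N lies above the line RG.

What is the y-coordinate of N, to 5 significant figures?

37.082

Checks: |TF| = 12.30 ✓; ∠(TF, FN) = 90.00° ✓; |FN| = 22.70 ✓; |RN| = 64.39 ✓.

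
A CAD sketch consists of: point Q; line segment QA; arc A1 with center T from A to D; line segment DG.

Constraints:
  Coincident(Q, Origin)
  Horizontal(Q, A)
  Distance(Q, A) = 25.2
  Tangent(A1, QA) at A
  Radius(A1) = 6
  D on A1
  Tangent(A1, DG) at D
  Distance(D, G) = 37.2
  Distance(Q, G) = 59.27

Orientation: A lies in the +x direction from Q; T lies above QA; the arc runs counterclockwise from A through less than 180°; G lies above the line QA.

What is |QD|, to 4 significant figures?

30.88

Checks: |QA| = 25.20 ✓; |TD| = 6.000 ✓; ∠(TD, DG) = 90.00° ✓; |DG| = 37.20 ✓; |QG| = 59.27 ✓.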